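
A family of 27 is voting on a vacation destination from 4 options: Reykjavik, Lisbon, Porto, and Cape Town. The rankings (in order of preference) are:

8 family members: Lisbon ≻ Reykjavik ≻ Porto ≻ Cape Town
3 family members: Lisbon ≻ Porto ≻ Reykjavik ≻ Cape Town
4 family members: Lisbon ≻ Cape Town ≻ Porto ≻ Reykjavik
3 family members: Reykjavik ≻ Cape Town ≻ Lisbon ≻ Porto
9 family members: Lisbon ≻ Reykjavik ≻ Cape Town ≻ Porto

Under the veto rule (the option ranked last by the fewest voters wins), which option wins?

Lisbon

Last-place votes: Reykjavik 4, Lisbon 0, Porto 12, Cape Town 11.
Lisbon is ranked last by the fewest voters, so Lisbon wins.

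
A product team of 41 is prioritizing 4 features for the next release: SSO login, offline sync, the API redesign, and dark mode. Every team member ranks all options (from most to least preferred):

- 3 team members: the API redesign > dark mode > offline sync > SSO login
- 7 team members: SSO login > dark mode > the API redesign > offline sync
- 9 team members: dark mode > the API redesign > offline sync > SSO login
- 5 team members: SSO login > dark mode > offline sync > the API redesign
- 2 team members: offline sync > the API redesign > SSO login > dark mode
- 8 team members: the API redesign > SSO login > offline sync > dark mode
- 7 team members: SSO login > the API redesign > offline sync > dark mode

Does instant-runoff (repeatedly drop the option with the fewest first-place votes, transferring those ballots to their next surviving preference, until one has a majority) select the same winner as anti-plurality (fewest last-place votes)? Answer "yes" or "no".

yes

Instant-runoff — R1 SSO login 19, offline sync 2, the API redesign 11, dark mode 9 (offline sync out); R2 SSO login 19, the API redesign 13, dark mode 9 (dark mode out); R3 SSO login 19, the API redesign 22 (the API redesign winner). Winner: the API redesign.
Anti-plurality — last-place votes: SSO login 12, offline sync 7, the API redesign 5, dark mode 17. Winner: the API redesign.
The two methods agree.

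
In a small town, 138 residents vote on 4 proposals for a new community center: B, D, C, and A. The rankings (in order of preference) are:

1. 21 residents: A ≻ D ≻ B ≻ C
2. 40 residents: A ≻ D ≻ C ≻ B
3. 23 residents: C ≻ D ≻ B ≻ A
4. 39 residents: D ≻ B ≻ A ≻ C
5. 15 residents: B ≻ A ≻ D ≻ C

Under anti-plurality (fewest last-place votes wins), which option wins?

Last-place votes: B 40, D 0, C 75, A 23.
D is ranked last by the fewest voters, so D wins.

D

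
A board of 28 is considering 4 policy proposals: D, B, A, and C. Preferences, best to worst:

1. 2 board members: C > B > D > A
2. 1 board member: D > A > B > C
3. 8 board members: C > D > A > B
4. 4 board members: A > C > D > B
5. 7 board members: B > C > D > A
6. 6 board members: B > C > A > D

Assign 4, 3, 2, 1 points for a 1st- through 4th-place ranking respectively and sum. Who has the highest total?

D: 2·2 + 1·4 + 8·3 + 4·2 + 7·2 + 6·1 = 60
B: 2·3 + 1·2 + 8·1 + 4·1 + 7·4 + 6·4 = 72
A: 2·1 + 1·3 + 8·2 + 4·4 + 7·1 + 6·2 = 56
C: 2·4 + 1·1 + 8·4 + 4·3 + 7·3 + 6·3 = 92
C has the highest Borda score (92).

C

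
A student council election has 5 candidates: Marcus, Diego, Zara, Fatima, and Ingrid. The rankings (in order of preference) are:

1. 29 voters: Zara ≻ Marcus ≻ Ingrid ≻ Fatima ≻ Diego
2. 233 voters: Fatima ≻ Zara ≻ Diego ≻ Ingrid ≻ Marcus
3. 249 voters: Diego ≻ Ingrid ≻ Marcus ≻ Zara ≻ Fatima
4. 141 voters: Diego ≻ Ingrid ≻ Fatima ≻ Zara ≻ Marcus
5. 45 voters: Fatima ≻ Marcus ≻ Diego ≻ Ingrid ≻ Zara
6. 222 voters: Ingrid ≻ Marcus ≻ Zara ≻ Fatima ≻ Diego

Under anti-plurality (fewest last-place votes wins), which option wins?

Last-place votes: Marcus 374, Diego 251, Zara 45, Fatima 249, Ingrid 0.
Ingrid is ranked last by the fewest voters, so Ingrid wins.

Ingrid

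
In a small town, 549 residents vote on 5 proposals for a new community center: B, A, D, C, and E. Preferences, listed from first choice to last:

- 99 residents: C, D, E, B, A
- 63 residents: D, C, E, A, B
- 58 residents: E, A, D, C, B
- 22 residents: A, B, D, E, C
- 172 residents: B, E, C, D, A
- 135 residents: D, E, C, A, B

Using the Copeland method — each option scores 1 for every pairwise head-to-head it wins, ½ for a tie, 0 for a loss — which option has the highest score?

D

B: loses to A, D, C, and E → score 0.
A: beats B; loses to D, C, and E → score 1.
D: beats B, A, C, and E → score 4.
C: beats B and A; loses to D and E → score 2.
E: beats B, A, and C; loses to D → score 3.
D has the best pairwise record.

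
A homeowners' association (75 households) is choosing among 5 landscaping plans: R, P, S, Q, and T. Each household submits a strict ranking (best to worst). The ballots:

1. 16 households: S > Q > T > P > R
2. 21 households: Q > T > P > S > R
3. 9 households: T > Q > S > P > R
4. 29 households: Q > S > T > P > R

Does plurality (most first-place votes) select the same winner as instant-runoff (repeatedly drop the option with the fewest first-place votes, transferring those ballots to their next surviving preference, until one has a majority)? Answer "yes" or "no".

yes

Plurality — first-place votes: R 0, P 0, S 16, Q 50, T 9. Winner: Q.
Instant-runoff — R1 R 0, P 0, S 16, Q 50, T 9 (Q winner). Winner: Q.
The two methods agree.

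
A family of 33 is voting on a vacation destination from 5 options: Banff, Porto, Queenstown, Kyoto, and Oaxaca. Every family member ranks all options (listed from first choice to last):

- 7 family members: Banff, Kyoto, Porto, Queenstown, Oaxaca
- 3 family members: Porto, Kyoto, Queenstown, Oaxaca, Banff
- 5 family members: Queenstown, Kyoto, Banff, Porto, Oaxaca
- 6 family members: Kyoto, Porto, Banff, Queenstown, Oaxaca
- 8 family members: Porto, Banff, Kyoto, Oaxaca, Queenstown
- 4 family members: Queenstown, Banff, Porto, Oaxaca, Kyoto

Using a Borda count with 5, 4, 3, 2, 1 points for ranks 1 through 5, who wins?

Porto

Banff: 7·5 + 3·1 + 5·3 + 6·3 + 8·4 + 4·4 = 119
Porto: 7·3 + 3·5 + 5·2 + 6·4 + 8·5 + 4·3 = 122
Queenstown: 7·2 + 3·3 + 5·5 + 6·2 + 8·1 + 4·5 = 88
Kyoto: 7·4 + 3·4 + 5·4 + 6·5 + 8·3 + 4·1 = 118
Oaxaca: 7·1 + 3·2 + 5·1 + 6·1 + 8·2 + 4·2 = 48
Porto has the highest Borda score (122).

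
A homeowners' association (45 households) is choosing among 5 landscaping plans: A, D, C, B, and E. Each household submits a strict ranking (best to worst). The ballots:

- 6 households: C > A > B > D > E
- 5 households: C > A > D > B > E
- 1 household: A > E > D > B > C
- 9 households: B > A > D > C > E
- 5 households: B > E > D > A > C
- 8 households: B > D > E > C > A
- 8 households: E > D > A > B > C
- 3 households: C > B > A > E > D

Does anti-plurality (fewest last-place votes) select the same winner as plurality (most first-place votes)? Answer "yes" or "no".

Anti-plurality — last-place votes: A 8, D 3, C 14, B 0, E 20. Winner: B.
Plurality — first-place votes: A 1, D 0, C 14, B 22, E 8. Winner: B.
The two methods agree.

yes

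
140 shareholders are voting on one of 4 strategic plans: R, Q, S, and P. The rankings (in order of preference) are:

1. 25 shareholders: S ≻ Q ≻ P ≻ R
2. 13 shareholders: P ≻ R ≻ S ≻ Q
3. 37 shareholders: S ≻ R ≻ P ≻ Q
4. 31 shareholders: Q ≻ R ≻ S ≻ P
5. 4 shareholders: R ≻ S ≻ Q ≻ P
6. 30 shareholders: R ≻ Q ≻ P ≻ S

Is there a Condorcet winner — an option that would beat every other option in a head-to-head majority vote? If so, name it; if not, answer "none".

R

R vs Q: 84–56 for R.
R vs S: 78–62 for R.
R vs P: 102–38 for R.
R beats every other option head-to-head.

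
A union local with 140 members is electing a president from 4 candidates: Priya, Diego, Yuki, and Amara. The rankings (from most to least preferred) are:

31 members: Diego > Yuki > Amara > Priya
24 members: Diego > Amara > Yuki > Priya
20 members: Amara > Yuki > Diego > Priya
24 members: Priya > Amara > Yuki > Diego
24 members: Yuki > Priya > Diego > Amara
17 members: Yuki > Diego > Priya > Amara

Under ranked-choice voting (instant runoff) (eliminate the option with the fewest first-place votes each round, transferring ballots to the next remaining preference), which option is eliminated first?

Round 1: Priya 24, Diego 55, Yuki 41, Amara 20. Eliminate Amara.

Amara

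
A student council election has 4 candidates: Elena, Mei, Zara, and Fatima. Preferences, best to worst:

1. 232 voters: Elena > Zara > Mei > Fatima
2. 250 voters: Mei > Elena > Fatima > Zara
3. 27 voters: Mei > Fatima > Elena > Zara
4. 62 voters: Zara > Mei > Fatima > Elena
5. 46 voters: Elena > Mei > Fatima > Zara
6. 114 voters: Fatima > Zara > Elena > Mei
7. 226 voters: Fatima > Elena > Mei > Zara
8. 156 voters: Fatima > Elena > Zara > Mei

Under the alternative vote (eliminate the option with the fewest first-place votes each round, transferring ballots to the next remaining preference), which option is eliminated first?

Round 1: Elena 278, Mei 277, Zara 62, Fatima 496. Eliminate Zara.

Zara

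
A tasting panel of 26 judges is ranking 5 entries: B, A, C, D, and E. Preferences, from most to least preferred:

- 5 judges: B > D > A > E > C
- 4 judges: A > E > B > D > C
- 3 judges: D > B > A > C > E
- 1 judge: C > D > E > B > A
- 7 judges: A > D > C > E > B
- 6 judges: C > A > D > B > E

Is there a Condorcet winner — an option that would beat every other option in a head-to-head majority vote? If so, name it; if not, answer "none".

A

A vs B: 17–9 for A.
A vs C: 19–7 for A.
A vs D: 17–9 for A.
A vs E: 25–1 for A.
A beats every other option head-to-head.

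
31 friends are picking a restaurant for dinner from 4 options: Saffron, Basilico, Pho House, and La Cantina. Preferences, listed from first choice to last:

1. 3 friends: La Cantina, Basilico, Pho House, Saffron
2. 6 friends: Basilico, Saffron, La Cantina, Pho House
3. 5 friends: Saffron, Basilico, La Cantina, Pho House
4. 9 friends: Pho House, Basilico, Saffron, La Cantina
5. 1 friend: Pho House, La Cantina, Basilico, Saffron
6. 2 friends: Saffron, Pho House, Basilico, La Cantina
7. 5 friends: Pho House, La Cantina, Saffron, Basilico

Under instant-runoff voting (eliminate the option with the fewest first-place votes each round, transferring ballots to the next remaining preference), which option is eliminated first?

La Cantina

Round 1: Saffron 7, Basilico 6, Pho House 15, La Cantina 3. Eliminate La Cantina.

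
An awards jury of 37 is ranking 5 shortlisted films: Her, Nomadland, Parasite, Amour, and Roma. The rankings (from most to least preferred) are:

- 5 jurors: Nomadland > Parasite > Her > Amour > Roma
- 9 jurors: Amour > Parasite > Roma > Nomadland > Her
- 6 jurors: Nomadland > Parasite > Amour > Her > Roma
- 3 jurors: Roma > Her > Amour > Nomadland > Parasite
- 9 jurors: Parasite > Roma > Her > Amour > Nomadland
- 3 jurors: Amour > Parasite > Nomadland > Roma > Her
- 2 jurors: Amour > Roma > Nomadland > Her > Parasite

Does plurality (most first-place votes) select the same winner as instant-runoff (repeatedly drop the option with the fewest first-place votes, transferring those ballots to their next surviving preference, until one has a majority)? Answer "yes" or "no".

yes

Plurality — first-place votes: Her 0, Nomadland 11, Parasite 9, Amour 14, Roma 3. Winner: Amour.
Instant-runoff — R1 Her 0, Nomadland 11, Parasite 9, Amour 14, Roma 3 (Her out); R2 Nomadland 11, Parasite 9, Amour 14, Roma 3 (Roma out); R3 Nomadland 11, Parasite 9, Amour 17 (Parasite out); R4 Nomadland 11, Amour 26 (Amour winner). Winner: Amour.
The two methods agree.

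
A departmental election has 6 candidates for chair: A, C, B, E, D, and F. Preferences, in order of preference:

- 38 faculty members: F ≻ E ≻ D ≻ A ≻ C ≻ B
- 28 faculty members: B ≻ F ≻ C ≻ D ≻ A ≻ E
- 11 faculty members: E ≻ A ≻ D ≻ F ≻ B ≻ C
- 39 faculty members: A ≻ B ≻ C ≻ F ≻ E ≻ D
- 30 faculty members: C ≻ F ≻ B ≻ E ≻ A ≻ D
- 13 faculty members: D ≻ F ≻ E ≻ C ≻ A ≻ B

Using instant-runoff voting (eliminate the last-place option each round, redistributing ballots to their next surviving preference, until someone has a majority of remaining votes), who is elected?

Round 1: A 39, C 30, B 28, E 11, D 13, F 38. Eliminate E.
Round 2: A 50, C 30, B 28, D 13, F 38. Eliminate D.
Round 3: A 50, C 30, B 28, F 51. Eliminate B.
Round 4: A 50, C 30, F 79. Eliminate C.
Round 5: A 50, F 109. F has a majority.

F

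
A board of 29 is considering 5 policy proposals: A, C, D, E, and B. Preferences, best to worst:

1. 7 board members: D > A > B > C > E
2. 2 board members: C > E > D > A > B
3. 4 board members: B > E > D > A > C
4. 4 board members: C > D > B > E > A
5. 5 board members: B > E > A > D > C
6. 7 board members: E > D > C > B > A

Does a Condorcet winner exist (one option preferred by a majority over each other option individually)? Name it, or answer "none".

Checking pairwise contests:
D beats A 24–5.
A beats C 16–13.
E beats D 18–11.
B beats E 20–9.
D beats B 20–9.
Every option loses at least one head-to-head, so there is no Condorcet winner.

none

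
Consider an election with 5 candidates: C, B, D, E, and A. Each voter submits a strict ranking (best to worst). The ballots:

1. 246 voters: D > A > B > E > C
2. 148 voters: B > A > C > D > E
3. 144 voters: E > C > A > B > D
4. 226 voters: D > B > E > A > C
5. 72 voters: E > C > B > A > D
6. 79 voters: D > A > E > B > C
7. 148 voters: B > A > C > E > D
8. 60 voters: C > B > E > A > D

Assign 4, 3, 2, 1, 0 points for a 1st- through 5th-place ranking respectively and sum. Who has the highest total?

C: 246·0 + 148·2 + 144·3 + 226·0 + 72·3 + 79·0 + 148·2 + 60·4 = 1480
B: 246·2 + 148·4 + 144·1 + 226·3 + 72·2 + 79·1 + 148·4 + 60·3 = 2901
D: 246·4 + 148·1 + 144·0 + 226·4 + 72·0 + 79·4 + 148·0 + 60·0 = 2352
E: 246·1 + 148·0 + 144·4 + 226·2 + 72·4 + 79·2 + 148·1 + 60·2 = 1988
A: 246·3 + 148·3 + 144·2 + 226·1 + 72·1 + 79·3 + 148·3 + 60·1 = 2509
B has the highest Borda score (2901).

B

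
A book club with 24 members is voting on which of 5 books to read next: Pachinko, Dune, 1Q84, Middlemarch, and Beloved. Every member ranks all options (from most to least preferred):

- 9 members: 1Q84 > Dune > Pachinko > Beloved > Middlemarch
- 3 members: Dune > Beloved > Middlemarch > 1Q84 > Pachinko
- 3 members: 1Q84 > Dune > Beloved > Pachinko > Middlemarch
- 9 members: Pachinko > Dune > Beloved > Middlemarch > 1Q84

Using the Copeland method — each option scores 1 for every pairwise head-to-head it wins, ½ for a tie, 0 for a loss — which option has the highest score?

Pachinko: beats Middlemarch and Beloved; loses to Dune and 1Q84 → score 2.
Dune: beats Pachinko, Middlemarch, and Beloved; ties 1Q84 → score 3.5.
1Q84: beats Pachinko; ties Dune, Middlemarch, and Beloved → score 2.5.
Middlemarch: ties 1Q84; loses to Pachinko, Dune, and Beloved → score 0.5.
Beloved: beats Middlemarch; ties 1Q84; loses to Pachinko and Dune → score 1.5.
Dune has the best pairwise record.

Dune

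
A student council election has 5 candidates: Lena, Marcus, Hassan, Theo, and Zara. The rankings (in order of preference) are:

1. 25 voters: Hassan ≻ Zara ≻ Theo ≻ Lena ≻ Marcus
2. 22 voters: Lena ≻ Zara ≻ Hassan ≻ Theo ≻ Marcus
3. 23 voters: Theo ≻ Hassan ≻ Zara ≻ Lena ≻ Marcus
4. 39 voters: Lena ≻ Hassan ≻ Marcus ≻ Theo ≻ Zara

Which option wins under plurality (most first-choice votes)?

First-place votes: Lena 61, Marcus 0, Hassan 25, Theo 23, Zara 0.
Lena has the most first-place votes.

Lena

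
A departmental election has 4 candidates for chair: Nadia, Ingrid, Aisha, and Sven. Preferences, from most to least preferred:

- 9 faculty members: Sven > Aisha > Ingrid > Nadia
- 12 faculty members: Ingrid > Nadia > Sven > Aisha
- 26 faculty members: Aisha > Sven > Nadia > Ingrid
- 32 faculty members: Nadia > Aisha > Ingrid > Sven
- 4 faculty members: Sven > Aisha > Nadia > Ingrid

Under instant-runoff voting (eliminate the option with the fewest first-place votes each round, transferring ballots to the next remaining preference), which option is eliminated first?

Round 1: Nadia 32, Ingrid 12, Aisha 26, Sven 13. Eliminate Ingrid.

Ingrid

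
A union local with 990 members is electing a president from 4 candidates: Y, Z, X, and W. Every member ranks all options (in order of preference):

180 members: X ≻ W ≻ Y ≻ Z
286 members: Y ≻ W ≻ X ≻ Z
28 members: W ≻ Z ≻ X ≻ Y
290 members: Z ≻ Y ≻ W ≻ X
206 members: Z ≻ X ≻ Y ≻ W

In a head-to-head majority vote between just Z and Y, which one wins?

Voters preferring Z to Y: 524; preferring Y to Z: 466.
Z wins the head-to-head.

Z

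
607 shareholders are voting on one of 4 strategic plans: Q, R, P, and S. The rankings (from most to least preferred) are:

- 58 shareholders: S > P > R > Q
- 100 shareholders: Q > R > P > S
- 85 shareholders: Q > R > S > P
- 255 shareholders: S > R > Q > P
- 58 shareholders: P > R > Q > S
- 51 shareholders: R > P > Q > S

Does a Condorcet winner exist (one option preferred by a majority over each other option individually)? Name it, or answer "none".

S

S vs Q: 313–294 for S.
S vs R: 313–294 for S.
S vs P: 398–209 for S.
S beats every other option head-to-head.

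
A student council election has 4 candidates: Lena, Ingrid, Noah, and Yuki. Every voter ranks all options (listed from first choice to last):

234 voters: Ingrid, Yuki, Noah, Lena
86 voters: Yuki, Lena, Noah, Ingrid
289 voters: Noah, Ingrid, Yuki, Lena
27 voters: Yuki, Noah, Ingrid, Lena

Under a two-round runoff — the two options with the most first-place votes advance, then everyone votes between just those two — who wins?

Noah

Round 1 first-place votes: Lena 0, Ingrid 234, Noah 289, Yuki 113.
Noah and Ingrid advance.
Runoff: Noah is preferred to Ingrid by 402 voters; Ingrid by 234.
Noah wins the runoff.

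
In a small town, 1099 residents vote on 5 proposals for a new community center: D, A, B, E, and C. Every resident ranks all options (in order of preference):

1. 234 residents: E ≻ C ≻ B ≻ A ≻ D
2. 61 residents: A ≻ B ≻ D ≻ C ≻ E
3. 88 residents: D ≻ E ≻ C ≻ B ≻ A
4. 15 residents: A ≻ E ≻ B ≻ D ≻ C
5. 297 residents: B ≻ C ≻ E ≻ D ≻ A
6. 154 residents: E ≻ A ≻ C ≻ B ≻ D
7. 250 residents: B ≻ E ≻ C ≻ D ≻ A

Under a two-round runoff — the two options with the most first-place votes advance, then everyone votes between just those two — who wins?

Round 1 first-place votes: D 88, A 76, B 547, E 388, C 0.
B and E advance.
Runoff: B is preferred to E by 608 voters; E by 491.
B wins the runoff.

B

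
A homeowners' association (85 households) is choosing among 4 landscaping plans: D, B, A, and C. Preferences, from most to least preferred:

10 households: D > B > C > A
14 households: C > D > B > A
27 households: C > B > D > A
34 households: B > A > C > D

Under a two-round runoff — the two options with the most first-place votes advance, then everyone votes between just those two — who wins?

B

Round 1 first-place votes: D 10, B 34, A 0, C 41.
C and B advance.
Runoff: C is preferred to B by 41 voters; B by 44.
B wins the runoff.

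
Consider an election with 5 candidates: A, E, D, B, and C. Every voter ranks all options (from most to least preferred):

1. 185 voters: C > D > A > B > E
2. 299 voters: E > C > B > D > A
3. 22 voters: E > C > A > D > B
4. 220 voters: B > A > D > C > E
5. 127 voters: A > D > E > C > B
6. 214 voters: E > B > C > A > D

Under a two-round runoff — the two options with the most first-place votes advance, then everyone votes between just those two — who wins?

E

Round 1 first-place votes: A 127, E 535, D 0, B 220, C 185.
E and B advance.
Runoff: E is preferred to B by 662 voters; B by 405.
E wins the runoff.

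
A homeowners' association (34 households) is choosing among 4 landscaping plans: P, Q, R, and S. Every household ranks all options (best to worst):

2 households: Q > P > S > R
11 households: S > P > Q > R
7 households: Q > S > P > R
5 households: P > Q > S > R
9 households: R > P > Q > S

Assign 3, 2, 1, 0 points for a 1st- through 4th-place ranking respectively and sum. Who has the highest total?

P

P: 2·2 + 11·2 + 7·1 + 5·3 + 9·2 = 66
Q: 2·3 + 11·1 + 7·3 + 5·2 + 9·1 = 57
R: 2·0 + 11·0 + 7·0 + 5·0 + 9·3 = 27
S: 2·1 + 11·3 + 7·2 + 5·1 + 9·0 = 54
P has the highest Borda score (66).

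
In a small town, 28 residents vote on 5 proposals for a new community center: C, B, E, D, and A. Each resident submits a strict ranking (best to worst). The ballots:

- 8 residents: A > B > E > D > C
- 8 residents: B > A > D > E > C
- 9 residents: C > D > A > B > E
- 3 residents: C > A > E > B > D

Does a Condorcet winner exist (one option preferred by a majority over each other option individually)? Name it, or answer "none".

A

A vs C: 16–12 for A.
A vs B: 20–8 for A.
A vs E: 28–0 for A.
A vs D: 19–9 for A.
A beats every other option head-to-head.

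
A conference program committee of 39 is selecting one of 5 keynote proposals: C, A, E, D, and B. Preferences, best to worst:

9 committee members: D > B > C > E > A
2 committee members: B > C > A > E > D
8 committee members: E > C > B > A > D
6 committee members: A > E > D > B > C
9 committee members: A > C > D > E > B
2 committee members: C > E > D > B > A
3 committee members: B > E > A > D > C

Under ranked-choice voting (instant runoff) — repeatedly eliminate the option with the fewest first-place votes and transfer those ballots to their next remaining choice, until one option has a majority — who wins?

E

Round 1: C 2, A 15, E 8, D 9, B 5. Eliminate C.
Round 2: A 15, E 10, D 9, B 5. Eliminate B.
Round 3: A 17, E 13, D 9. Eliminate D.
Round 4: A 17, E 22. E has a majority.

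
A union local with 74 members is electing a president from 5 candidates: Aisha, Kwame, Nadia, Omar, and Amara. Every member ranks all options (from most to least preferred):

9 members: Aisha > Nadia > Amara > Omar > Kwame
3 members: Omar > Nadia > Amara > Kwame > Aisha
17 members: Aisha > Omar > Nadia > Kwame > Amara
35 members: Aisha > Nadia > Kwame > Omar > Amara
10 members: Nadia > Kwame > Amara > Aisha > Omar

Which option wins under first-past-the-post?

First-place votes: Aisha 61, Kwame 0, Nadia 10, Omar 3, Amara 0.
Aisha has the most first-place votes.

Aisha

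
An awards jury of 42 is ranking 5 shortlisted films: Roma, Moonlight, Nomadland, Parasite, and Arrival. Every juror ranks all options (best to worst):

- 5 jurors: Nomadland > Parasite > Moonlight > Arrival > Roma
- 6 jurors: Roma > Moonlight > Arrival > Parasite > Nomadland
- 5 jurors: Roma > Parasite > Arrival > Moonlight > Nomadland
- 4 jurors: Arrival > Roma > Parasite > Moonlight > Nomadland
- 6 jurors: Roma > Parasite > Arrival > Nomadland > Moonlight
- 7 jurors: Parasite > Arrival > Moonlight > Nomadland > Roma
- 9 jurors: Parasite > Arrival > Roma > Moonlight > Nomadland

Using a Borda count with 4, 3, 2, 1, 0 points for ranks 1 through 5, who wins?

Parasite

Roma: 5·0 + 6·4 + 5·4 + 4·3 + 6·4 + 7·0 + 9·2 = 98
Moonlight: 5·2 + 6·3 + 5·1 + 4·1 + 6·0 + 7·2 + 9·1 = 60
Nomadland: 5·4 + 6·0 + 5·0 + 4·0 + 6·1 + 7·1 + 9·0 = 33
Parasite: 5·3 + 6·1 + 5·3 + 4·2 + 6·3 + 7·4 + 9·4 = 126
Arrival: 5·1 + 6·2 + 5·2 + 4·4 + 6·2 + 7·3 + 9·3 = 103
Parasite has the highest Borda score (126).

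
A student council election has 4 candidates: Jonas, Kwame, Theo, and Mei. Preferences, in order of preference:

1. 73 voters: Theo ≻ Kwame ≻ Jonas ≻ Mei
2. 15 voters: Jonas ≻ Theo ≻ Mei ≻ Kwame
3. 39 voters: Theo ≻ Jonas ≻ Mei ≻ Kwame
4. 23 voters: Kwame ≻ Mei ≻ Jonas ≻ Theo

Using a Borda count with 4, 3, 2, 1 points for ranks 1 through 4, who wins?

Jonas: 73·2 + 15·4 + 39·3 + 23·2 = 369
Kwame: 73·3 + 15·1 + 39·1 + 23·4 = 365
Theo: 73·4 + 15·3 + 39·4 + 23·1 = 516
Mei: 73·1 + 15·2 + 39·2 + 23·3 = 250
Theo has the highest Borda score (516).

Theo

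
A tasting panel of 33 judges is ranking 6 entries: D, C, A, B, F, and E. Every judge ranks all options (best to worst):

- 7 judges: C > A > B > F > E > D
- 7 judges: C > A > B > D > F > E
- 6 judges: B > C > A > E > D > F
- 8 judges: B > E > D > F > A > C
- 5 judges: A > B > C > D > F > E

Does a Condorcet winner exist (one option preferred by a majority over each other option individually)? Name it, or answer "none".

none

Checking pairwise contests:
C beats D 25–8.
B beats C 19–14.
C beats A 20–13.
A beats B 19–14.
D beats F 26–7.
C beats E 25–8.
Every option loses at least one head-to-head, so there is no Condorcet winner.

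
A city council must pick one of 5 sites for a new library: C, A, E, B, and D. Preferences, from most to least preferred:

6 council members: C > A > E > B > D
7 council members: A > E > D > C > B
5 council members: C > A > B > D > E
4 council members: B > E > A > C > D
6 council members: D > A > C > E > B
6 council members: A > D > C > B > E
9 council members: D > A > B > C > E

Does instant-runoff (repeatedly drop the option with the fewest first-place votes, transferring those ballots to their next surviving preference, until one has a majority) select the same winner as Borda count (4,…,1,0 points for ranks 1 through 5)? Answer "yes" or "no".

yes

Instant-runoff — R1 C 11, A 13, E 0, B 4, D 15 (E out); R2 C 11, A 13, B 4, D 15 (B out); R3 C 11, A 17, D 15 (C out); R4 A 28, D 15 (A winner). Winner: A.
Borda — scores: C 88, A 138, E 51, B 56, D 97. Winner: A.
The two methods agree.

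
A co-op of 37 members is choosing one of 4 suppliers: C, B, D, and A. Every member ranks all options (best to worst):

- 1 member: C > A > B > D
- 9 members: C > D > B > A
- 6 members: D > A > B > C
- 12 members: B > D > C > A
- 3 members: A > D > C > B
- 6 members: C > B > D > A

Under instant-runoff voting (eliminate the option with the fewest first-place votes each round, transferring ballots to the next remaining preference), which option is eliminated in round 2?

Round 1: C 16, B 12, D 6, A 3. Eliminate A.
Round 2: C 16, B 12, D 9. Eliminate D.

D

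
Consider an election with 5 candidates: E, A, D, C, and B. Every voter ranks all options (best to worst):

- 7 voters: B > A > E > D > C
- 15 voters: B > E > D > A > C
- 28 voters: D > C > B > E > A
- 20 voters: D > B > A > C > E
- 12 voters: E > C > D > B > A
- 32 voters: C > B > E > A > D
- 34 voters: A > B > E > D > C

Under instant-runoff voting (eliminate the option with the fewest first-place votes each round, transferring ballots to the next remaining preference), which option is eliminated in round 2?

Round 1: E 12, A 34, D 48, C 32, B 22. Eliminate E.
Round 2: A 34, D 48, C 44, B 22. Eliminate B.

B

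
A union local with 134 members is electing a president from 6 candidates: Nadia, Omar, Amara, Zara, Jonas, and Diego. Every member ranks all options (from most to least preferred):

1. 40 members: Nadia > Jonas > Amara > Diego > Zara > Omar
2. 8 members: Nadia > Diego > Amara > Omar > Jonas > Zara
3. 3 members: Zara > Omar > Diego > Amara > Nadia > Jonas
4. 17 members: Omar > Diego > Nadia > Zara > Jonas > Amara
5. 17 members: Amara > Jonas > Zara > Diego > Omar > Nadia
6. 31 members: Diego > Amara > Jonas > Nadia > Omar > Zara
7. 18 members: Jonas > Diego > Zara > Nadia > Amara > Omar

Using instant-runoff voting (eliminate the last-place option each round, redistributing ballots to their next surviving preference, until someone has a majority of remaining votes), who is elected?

Round 1: Nadia 48, Omar 17, Amara 17, Zara 3, Jonas 18, Diego 31. Eliminate Zara.
Round 2: Nadia 48, Omar 20, Amara 17, Jonas 18, Diego 31. Eliminate Amara.
Round 3: Nadia 48, Omar 20, Jonas 35, Diego 31. Eliminate Omar.
Round 4: Nadia 48, Jonas 35, Diego 51. Eliminate Jonas.
Round 5: Nadia 48, Diego 86. Diego has a majority.

Diego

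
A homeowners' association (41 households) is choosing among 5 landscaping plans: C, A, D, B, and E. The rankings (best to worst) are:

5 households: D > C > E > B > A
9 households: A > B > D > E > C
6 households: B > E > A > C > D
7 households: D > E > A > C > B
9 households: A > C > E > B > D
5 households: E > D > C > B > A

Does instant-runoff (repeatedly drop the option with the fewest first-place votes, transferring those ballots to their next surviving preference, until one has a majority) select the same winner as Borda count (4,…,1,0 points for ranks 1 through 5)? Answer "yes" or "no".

Instant-runoff — R1 C 0, A 18, D 12, B 6, E 5 (C out); R2 A 18, D 12, B 6, E 5 (E out); R3 A 18, D 17, B 6 (B out); R4 A 24, D 17 (A winner). Winner: A.
Borda — scores: C 65, A 98, D 81, B 70, E 96. Winner: A.
The two methods agree.

yes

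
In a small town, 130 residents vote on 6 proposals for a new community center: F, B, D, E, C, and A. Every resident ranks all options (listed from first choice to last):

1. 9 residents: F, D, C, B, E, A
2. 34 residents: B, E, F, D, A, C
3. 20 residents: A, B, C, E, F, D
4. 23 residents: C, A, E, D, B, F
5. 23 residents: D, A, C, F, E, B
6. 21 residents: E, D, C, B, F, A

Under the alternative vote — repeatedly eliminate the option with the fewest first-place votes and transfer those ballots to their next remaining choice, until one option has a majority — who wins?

D

Round 1: F 9, B 34, D 23, E 21, C 23, A 20. Eliminate F.
Round 2: B 34, D 32, E 21, C 23, A 20. Eliminate A.
Round 3: B 54, D 32, E 21, C 23. Eliminate E.
Round 4: B 54, D 53, C 23. Eliminate C.
Round 5: B 54, D 76. D has a majority.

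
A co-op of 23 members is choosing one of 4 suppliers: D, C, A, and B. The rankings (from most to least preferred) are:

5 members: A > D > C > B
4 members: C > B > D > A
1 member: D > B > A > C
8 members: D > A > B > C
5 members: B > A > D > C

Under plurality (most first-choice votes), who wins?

D

First-place votes: D 9, C 4, A 5, B 5.
D has the most first-place votes.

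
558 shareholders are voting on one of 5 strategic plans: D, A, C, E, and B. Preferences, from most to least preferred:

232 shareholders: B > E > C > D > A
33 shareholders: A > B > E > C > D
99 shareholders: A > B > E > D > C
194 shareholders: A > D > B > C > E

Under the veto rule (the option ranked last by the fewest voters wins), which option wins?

B

Last-place votes: D 33, A 232, C 99, E 194, B 0.
B is ranked last by the fewest voters, so B wins.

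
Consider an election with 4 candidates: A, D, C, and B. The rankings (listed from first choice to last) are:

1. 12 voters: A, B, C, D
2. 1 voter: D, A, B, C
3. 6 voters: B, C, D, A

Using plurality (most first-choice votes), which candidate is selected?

A

First-place votes: A 12, D 1, C 0, B 6.
A has the most first-place votes.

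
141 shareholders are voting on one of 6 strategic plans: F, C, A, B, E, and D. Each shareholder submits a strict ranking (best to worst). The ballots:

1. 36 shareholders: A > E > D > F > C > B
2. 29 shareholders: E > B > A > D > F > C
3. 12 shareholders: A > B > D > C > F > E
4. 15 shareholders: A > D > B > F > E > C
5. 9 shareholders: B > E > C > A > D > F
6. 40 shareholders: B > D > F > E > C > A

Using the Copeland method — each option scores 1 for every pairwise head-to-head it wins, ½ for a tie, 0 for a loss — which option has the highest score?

B

F: beats C; loses to A, B, E, and D → score 1.
C: loses to F, A, B, E, and D → score 0.
A: beats F, C, and D; loses to B and E → score 3.
B: beats F, C, A, E, and D → score 5.
E: beats F, C, A, and D; loses to B → score 4.
D: beats F and C; loses to A, B, and E → score 2.
B has the best pairwise record.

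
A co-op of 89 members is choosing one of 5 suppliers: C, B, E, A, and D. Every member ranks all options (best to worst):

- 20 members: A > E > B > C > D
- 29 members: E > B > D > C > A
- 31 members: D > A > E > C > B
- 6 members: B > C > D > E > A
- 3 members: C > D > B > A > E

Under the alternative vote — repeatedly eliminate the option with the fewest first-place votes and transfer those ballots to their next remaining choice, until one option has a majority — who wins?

E

Round 1: C 3, B 6, E 29, A 20, D 31. Eliminate C.
Round 2: B 6, E 29, A 20, D 34. Eliminate B.
Round 3: E 29, A 20, D 40. Eliminate A.
Round 4: E 49, D 40. E has a majority.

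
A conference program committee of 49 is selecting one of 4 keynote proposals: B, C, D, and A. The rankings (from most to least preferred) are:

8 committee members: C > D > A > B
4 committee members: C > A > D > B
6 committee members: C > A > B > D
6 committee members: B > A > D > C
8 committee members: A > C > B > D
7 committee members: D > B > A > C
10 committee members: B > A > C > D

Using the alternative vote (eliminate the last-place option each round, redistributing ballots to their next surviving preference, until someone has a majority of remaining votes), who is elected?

Round 1: B 16, C 18, D 7, A 8. Eliminate D.
Round 2: B 23, C 18, A 8. Eliminate A.
Round 3: B 23, C 26. C has a majority.

C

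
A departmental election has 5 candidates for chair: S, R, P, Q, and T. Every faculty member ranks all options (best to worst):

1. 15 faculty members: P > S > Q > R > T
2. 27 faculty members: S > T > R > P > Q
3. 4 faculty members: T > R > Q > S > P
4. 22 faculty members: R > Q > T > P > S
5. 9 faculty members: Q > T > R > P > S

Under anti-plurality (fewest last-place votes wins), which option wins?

R

Last-place votes: S 31, R 0, P 4, Q 27, T 15.
R is ranked last by the fewest voters, so R wins.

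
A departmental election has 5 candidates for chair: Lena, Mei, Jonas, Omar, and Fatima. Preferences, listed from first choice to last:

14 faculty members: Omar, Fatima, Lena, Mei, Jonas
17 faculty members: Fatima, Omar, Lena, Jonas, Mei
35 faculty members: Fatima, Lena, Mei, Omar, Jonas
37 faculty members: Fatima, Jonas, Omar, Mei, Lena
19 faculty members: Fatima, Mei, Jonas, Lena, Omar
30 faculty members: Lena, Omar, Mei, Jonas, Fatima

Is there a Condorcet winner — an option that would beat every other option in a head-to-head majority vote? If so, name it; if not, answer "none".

Fatima

Fatima vs Lena: 122–30 for Fatima.
Fatima vs Mei: 122–30 for Fatima.
Fatima vs Jonas: 122–30 for Fatima.
Fatima vs Omar: 108–44 for Fatima.
Fatima beats every other option head-to-head.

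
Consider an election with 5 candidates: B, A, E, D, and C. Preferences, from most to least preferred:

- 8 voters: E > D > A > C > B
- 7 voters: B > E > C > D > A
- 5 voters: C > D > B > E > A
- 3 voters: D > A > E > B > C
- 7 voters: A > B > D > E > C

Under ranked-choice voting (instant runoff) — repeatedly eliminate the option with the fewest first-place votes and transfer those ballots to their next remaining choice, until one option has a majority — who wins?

Round 1: B 7, A 7, E 8, D 3, C 5. Eliminate D.
Round 2: B 7, A 10, E 8, C 5. Eliminate C.
Round 3: B 12, A 10, E 8. Eliminate E.
Round 4: B 12, A 18. A has a majority.

A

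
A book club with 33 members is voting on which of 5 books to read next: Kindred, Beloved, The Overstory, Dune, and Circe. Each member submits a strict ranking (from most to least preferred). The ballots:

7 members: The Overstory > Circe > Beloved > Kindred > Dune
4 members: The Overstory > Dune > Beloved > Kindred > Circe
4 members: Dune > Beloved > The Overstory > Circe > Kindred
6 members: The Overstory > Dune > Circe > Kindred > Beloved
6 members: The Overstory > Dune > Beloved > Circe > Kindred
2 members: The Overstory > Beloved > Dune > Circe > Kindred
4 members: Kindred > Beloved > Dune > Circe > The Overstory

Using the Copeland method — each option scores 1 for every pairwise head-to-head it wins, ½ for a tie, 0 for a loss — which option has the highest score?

The Overstory

Kindred: loses to Beloved, The Overstory, Dune, and Circe → score 0.
Beloved: beats Kindred and Circe; loses to The Overstory and Dune → score 2.
The Overstory: beats Kindred, Beloved, Dune, and Circe → score 4.
Dune: beats Kindred, Beloved, and Circe; loses to The Overstory → score 3.
Circe: beats Kindred; loses to Beloved, The Overstory, and Dune → score 1.
The Overstory has the best pairwise record.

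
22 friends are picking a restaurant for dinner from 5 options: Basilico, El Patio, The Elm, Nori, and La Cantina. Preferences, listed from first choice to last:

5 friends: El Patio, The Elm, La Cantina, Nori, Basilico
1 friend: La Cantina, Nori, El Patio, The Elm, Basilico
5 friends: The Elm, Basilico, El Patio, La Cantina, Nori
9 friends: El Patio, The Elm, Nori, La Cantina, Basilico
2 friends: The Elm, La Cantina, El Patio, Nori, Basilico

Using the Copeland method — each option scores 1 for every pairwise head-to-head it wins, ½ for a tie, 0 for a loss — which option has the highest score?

El Patio

Basilico: loses to El Patio, The Elm, Nori, and La Cantina → score 0.
El Patio: beats Basilico, The Elm, Nori, and La Cantina → score 4.
The Elm: beats Basilico, Nori, and La Cantina; loses to El Patio → score 3.
Nori: beats Basilico; loses to El Patio, The Elm, and La Cantina → score 1.
La Cantina: beats Basilico and Nori; loses to El Patio and The Elm → score 2.
El Patio has the best pairwise record.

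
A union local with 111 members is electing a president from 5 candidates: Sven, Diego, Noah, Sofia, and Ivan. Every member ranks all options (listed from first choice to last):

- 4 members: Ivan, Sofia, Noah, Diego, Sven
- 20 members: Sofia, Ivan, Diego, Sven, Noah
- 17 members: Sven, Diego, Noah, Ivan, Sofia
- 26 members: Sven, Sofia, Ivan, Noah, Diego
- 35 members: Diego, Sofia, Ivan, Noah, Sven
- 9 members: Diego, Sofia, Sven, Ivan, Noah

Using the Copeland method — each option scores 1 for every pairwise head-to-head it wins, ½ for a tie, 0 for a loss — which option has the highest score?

Diego

Sven: beats Noah; loses to Diego, Sofia, and Ivan → score 1.
Diego: beats Sven, Noah, Sofia, and Ivan → score 4.
Noah: loses to Sven, Diego, Sofia, and Ivan → score 0.
Sofia: beats Sven, Noah, and Ivan; loses to Diego → score 3.
Ivan: beats Sven and Noah; loses to Diego and Sofia → score 2.
Diego has the best pairwise record.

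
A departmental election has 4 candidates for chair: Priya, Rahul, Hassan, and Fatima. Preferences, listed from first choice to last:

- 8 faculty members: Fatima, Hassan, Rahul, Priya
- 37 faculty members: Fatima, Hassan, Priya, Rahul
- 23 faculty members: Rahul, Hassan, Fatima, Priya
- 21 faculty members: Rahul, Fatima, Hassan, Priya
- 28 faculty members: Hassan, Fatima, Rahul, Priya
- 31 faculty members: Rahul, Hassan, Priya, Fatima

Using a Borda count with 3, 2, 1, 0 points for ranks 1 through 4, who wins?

Hassan

Priya: 8·0 + 37·1 + 23·0 + 21·0 + 28·0 + 31·1 = 68
Rahul: 8·1 + 37·0 + 23·3 + 21·3 + 28·1 + 31·3 = 261
Hassan: 8·2 + 37·2 + 23·2 + 21·1 + 28·3 + 31·2 = 303
Fatima: 8·3 + 37·3 + 23·1 + 21·2 + 28·2 + 31·0 = 256
Hassan has the highest Borda score (303).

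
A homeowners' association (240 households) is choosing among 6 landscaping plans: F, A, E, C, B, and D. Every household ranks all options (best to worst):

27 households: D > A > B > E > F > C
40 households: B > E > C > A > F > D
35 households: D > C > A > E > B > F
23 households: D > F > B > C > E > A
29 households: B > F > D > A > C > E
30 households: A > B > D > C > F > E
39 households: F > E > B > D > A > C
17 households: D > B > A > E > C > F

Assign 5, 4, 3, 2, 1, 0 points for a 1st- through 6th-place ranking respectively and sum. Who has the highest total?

B

F: 27·1 + 40·1 + 35·0 + 23·4 + 29·4 + 30·1 + 39·5 + 17·0 = 500
A: 27·4 + 40·2 + 35·3 + 23·0 + 29·2 + 30·5 + 39·1 + 17·3 = 591
E: 27·2 + 40·4 + 35·2 + 23·1 + 29·0 + 30·0 + 39·4 + 17·2 = 497
C: 27·0 + 40·3 + 35·4 + 23·2 + 29·1 + 30·2 + 39·0 + 17·1 = 412
B: 27·3 + 40·5 + 35·1 + 23·3 + 29·5 + 30·4 + 39·3 + 17·4 = 835
D: 27·5 + 40·0 + 35·5 + 23·5 + 29·3 + 30·3 + 39·2 + 17·5 = 765
B has the highest Borda score (835).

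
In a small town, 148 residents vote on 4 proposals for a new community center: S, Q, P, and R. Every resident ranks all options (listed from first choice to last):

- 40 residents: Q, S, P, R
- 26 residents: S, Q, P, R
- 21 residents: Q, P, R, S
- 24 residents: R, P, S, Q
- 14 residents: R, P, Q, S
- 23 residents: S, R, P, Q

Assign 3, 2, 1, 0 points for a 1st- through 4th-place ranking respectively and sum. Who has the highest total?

S

S: 40·2 + 26·3 + 21·0 + 24·1 + 14·0 + 23·3 = 251
Q: 40·3 + 26·2 + 21·3 + 24·0 + 14·1 + 23·0 = 249
P: 40·1 + 26·1 + 21·2 + 24·2 + 14·2 + 23·1 = 207
R: 40·0 + 26·0 + 21·1 + 24·3 + 14·3 + 23·2 = 181
S has the highest Borda score (251).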